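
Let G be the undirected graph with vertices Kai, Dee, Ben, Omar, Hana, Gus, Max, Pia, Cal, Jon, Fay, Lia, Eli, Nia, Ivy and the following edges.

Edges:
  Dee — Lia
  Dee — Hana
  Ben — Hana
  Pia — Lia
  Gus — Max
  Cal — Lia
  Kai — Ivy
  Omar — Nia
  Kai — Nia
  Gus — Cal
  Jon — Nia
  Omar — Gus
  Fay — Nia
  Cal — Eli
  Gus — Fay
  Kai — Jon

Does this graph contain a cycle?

DFS, tracking each vertex's parent; an edge to a visited non-parent vertex closes a cycle.
Start from Dee:
visit Dee (parent –)
  visit Lia (parent Dee)
    Lia–Dee: parent, skip
    visit Pia (parent Lia)
      Pia–Lia: parent, skip
    visit Cal (parent Lia)
      visit Eli (parent Cal)
        Eli–Cal: parent, skip
      Cal–Lia: parent, skip
      visit Gus (parent Cal)
        visit Omar (parent Gus)
          Omar–Gus: parent, skip
          visit Nia (parent Omar)
            visit Fay (parent Nia)
              Fay–Gus: Gus visited and ≠ parent → cycle
Cycle: Gus – Omar – Nia – Fay – Gus.

Yes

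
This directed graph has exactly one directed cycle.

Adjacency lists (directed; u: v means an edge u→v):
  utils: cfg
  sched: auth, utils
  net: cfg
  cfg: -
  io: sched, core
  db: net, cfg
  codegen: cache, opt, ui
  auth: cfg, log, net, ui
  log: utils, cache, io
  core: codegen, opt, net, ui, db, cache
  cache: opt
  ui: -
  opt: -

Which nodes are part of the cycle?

io, log, auth, sched

DFS with gray/black marking from log:
log gray
  utils gray
    cfg gray
    cfg black
  utils black
  cache gray
    opt gray
    opt black
  cache black
  io gray
    sched gray
      auth gray
        auth→cfg: cfg black — skip
        auth→log: log is gray → back edge
Back edge closes the cycle log → io → sched → auth → log; its vertices are {io, log, auth, sched}.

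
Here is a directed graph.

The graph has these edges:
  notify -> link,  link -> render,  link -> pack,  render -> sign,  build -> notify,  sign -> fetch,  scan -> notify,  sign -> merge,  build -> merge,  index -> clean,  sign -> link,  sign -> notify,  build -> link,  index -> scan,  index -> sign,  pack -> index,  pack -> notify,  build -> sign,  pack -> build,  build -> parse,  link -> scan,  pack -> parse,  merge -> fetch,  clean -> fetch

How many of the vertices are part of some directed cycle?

8

A vertex is on a directed cycle iff it belongs to a strongly connected component of size ≥ 2 (or has a self-loop).
The vertices on cycles are {link, pack, scan, sign, build, index, notify, render} — 8 in total.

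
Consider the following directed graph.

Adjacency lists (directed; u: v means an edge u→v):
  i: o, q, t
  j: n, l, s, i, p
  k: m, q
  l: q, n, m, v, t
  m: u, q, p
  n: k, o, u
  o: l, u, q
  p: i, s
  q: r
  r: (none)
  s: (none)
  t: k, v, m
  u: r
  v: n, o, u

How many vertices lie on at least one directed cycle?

9

A vertex is on a directed cycle iff it belongs to a strongly connected component of size ≥ 2 (or has a self-loop).
The vertices on cycles are {i, k, l, m, n, o, p, t, v} — 9 in total.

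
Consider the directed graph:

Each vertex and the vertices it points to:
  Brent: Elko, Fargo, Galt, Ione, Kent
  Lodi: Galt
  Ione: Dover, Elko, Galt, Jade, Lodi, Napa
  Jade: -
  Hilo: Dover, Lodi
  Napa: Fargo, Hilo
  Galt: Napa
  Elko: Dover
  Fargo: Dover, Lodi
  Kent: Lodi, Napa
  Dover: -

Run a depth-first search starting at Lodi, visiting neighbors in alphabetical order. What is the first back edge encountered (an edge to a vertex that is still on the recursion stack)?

DFS from Lodi (visiting neighbors in alphabetical order); mark gray on enter, black on exit:
Lodi gray
  Galt gray
    Napa gray
      Fargo gray
        Dover gray
        Dover black
        Fargo→Lodi: Lodi is gray → back edge
First back edge: Fargo → Lodi.

Fargo→Lodi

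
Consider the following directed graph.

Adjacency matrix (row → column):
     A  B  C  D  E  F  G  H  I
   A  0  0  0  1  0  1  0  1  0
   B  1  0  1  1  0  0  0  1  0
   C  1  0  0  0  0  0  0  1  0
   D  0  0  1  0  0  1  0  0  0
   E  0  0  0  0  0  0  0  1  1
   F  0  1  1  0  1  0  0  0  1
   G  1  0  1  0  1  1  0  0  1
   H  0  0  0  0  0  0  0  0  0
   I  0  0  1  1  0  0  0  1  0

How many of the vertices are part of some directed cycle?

A vertex is on a directed cycle iff it belongs to a strongly connected component of size ≥ 2 (or has a self-loop).
The vertices on cycles are {A, B, C, D, E, F, I} — 7 in total.

7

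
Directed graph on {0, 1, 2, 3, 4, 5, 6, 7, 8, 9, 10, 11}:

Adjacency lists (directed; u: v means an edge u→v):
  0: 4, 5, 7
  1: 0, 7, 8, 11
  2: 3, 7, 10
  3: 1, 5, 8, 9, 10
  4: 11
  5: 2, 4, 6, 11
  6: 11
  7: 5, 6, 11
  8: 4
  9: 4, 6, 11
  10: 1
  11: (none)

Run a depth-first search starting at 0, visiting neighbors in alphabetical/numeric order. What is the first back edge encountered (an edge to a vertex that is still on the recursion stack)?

1->0

DFS from 0 (visiting neighbors in alphabetical/numeric order); mark gray on enter, black on exit:
0 gray
  4 gray
    11 gray
    11 black
  4 black
  5 gray
    2 gray
      3 gray
        1 gray
          1→0: 0 is gray → back edge
First back edge: 1 → 0.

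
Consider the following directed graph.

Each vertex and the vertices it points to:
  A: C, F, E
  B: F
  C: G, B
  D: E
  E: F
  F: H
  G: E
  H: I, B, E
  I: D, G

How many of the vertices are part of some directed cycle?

A vertex is on a directed cycle iff it belongs to a strongly connected component of size ≥ 2 (or has a self-loop).
The vertices on cycles are {B, D, E, F, G, H, I} — 7 in total.

7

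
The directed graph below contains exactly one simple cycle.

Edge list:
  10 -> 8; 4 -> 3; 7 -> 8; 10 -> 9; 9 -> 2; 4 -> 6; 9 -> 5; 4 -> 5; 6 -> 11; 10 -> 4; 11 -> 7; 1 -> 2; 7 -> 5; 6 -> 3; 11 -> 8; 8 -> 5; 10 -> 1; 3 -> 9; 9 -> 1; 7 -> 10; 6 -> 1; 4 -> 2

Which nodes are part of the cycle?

4, 6, 7, 10, 11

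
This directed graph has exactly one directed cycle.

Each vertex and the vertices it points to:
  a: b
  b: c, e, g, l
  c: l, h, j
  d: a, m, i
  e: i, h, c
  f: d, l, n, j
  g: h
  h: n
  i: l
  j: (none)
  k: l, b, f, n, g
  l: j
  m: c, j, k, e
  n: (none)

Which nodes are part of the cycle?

d, f, k, m

DFS with gray/black marking from d:
d gray
  a gray
    b gray
      c gray
        l gray
          j gray
          j black
        l black
        h gray
          n gray
          n black
        h black
        c→j: j black — skip
      c black
      e gray
        i gray
          i→l: l black — skip
        i black
        e→h: h black — skip
        e→c: c black — skip
      e black
      g gray
        g→h: h black — skip
      g black
      b→l: l black — skip
    b black
  a black
  m gray
    m→c: c black — skip
    m→j: j black — skip
    k gray
      k→l: l black — skip
      k→b: b black — skip
      f gray
        f→d: d is gray → back edge
Back edge closes the cycle d → m → k → f → d; its vertices are {d, f, k, m}.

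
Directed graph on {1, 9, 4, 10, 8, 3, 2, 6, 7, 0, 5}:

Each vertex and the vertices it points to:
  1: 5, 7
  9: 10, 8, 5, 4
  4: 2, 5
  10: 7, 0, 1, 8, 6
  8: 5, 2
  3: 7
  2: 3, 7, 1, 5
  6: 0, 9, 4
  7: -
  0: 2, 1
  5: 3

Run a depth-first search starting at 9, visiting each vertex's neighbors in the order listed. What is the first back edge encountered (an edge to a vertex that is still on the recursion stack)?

6->9

DFS from 9 (visiting each vertex's neighbors in the order listed); mark gray on enter, black on exit:
9 gray
  10 gray
    7 gray
    7 black
    0 gray
      2 gray
        3 gray
          3→7: 7 black — skip
        3 black
        2→7: 7 black — skip
        1 gray
          5 gray
            5→3: 3 black — skip
          5 black
          1→7: 7 black — skip
        1 black
        2→5: 5 black — skip
      2 black
      0→1: 1 black — skip
    0 black
    10→1: 1 black — skip
    8 gray
      8→5: 5 black — skip
      8→2: 2 black — skip
    8 black
    6 gray
      6→0: 0 black — skip
      6→9: 9 is gray → back edge
First back edge: 6 → 9.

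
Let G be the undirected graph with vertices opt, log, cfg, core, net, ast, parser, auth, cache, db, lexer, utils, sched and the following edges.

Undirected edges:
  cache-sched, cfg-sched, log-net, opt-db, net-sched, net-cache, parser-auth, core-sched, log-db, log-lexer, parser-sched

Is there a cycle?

Yes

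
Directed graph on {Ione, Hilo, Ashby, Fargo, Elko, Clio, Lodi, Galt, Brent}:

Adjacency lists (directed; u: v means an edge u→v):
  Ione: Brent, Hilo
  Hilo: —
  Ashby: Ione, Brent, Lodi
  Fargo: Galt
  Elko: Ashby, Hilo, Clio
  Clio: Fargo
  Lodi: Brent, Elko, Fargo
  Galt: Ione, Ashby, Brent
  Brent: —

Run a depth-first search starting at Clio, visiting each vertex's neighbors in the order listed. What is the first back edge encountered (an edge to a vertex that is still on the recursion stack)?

DFS from Clio (visiting each vertex's neighbors in the order listed); mark gray on enter, black on exit:
Clio gray
  Fargo gray
    Galt gray
      Ione gray
        Brent gray
        Brent black
        Hilo gray
        Hilo black
      Ione black
      Ashby gray
        Ashby→Ione: Ione black — skip
        Ashby→Brent: Brent black — skip
        Lodi gray
          Lodi→Brent: Brent black — skip
          Elko gray
            Elko→Ashby: Ashby is gray → back edge
First back edge: Elko → Ashby.

Elko->Ashby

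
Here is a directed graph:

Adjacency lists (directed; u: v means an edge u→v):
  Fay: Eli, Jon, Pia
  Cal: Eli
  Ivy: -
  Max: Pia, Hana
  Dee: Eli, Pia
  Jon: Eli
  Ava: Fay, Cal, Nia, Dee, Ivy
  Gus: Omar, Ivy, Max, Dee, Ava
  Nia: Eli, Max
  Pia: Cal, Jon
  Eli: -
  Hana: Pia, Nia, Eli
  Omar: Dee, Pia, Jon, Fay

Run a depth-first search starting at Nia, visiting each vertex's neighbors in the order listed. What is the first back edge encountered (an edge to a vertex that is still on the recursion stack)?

Hana->Nia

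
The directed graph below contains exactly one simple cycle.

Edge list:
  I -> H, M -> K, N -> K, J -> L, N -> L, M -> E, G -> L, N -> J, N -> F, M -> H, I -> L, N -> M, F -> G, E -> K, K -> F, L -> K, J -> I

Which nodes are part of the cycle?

DFS with gray/black marking from F:
F gray
  G gray
    L gray
      K gray
        K→F: F is gray → back edge
Back edge closes the cycle F → G → L → K → F; its vertices are {F, G, K, L}.

F, G, K, L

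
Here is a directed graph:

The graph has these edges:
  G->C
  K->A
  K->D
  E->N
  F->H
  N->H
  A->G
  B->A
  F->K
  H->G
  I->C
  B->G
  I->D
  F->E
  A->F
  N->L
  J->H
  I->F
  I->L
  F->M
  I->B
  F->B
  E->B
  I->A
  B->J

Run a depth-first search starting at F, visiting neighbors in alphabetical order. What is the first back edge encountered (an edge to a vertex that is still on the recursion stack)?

A→F

DFS from F (visiting neighbors in alphabetical order); mark gray on enter, black on exit:
F gray
  B gray
    A gray
      A→F: F is gray → back edge
First back edge: A → F.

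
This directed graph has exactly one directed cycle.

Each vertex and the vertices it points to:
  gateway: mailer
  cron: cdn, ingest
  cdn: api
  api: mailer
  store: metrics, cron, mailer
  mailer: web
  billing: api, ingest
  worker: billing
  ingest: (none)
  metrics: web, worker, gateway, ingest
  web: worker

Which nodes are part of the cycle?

api, web, mailer, worker, billing

DFS with gray/black marking from worker:
worker gray
  billing gray
    api gray
      mailer gray
        web gray
          web→worker: worker is gray → back edge
Back edge closes the cycle worker → billing → api → mailer → web → worker; its vertices are {api, web, mailer, worker, billing}.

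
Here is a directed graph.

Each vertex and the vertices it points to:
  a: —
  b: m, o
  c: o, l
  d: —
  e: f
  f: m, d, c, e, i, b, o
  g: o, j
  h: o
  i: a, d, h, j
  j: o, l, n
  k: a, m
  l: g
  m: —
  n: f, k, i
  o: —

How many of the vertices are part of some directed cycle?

8

A vertex is on a directed cycle iff it belongs to a strongly connected component of size ≥ 2 (or has a self-loop).
The vertices on cycles are {c, e, f, g, i, j, l, n} — 8 in total.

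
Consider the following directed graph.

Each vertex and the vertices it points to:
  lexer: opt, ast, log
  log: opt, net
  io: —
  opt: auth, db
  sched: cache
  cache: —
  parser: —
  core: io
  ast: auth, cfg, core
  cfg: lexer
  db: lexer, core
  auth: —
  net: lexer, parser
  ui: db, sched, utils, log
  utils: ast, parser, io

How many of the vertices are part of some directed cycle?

7

A vertex is on a directed cycle iff it belongs to a strongly connected component of size ≥ 2 (or has a self-loop).
The vertices on cycles are {db, ast, cfg, log, net, opt, lexer} — 7 in total.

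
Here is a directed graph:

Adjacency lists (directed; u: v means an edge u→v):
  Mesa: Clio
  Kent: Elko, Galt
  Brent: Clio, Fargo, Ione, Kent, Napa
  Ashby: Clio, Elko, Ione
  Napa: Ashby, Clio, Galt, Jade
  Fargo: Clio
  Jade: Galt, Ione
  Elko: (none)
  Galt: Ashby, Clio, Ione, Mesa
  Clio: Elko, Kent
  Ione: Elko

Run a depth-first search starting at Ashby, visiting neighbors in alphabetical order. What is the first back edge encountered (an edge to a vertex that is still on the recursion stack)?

Galt→Ashby

DFS from Ashby (visiting neighbors in alphabetical order); mark gray on enter, black on exit:
Ashby gray
  Clio gray
    Elko gray
    Elko black
    Kent gray
      Kent→Elko: Elko black — skip
      Galt gray
        Galt→Ashby: Ashby is gray → back edge
First back edge: Galt → Ashby.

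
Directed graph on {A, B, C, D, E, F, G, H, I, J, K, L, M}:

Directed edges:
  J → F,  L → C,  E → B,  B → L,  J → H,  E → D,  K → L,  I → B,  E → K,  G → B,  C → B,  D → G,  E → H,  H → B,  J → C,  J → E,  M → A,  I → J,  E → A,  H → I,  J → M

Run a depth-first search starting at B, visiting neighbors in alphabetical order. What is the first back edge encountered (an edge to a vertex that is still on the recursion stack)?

DFS from B (visiting neighbors in alphabetical order); mark gray on enter, black on exit:
B gray
  L gray
    C gray
      C→B: B is gray → back edge
First back edge: C → B.

C→B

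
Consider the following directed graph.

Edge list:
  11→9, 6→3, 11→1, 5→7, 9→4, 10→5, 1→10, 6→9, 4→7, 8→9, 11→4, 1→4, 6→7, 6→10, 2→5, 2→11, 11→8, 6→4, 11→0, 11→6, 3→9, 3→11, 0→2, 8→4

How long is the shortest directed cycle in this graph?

For each vertex v, BFS finds the shortest path from v back to v.
The shortest such closed walk is 11 → 0 → 2 → 11, length 3.

3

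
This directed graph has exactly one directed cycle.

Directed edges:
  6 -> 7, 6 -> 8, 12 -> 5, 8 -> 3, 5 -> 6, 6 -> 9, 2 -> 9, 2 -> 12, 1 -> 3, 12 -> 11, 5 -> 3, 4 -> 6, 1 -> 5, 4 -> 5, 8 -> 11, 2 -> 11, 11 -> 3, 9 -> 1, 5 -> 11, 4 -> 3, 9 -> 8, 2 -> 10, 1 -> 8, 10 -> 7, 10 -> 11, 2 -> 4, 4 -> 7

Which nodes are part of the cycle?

1, 5, 6, 9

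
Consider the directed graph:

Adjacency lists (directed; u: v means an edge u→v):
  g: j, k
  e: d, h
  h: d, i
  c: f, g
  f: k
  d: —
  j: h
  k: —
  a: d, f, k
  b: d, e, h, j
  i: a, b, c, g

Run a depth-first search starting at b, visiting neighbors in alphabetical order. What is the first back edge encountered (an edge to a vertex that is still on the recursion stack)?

DFS from b (visiting neighbors in alphabetical order); mark gray on enter, black on exit:
b gray
  d gray
  d black
  e gray
    e→d: d black — skip
    h gray
      h→d: d black — skip
      i gray
        a gray
          a→d: d black — skip
          f gray
            k gray
            k black
          f black
          a→k: k black — skip
        a black
        i→b: b is gray → back edge
First back edge: i → b.

i→b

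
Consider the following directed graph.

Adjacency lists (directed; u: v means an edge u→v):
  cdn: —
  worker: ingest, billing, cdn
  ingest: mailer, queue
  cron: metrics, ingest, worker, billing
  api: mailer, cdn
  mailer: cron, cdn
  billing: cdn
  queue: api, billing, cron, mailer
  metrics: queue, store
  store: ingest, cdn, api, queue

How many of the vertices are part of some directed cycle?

8

A vertex is on a directed cycle iff it belongs to a strongly connected component of size ≥ 2 (or has a self-loop).
The vertices on cycles are {api, cron, queue, store, ingest, mailer, worker, metrics} — 8 in total.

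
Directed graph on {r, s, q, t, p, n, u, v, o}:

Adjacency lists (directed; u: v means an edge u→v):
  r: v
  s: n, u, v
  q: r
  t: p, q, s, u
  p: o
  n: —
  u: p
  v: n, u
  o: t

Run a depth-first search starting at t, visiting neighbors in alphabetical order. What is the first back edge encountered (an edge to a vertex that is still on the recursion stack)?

o→t

DFS from t (visiting neighbors in alphabetical order); mark gray on enter, black on exit:
t gray
  p gray
    o gray
      o→t: t is gray → back edge
First back edge: o → t.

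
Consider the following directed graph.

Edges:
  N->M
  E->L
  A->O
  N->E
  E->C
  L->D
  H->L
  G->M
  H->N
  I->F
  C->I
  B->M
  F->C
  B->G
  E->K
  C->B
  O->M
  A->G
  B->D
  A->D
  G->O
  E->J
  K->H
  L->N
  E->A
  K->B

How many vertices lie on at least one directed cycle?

A vertex is on a directed cycle iff it belongs to a strongly connected component of size ≥ 2 (or has a self-loop).
The vertices on cycles are {C, E, F, H, I, K, L, N} — 8 in total.

8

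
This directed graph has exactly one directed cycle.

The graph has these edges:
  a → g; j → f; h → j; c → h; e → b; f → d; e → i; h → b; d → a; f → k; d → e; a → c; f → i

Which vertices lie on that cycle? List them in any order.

DFS with gray/black marking from h:
h gray
  j gray
    f gray
      d gray
        a gray
          g gray
          g black
          c gray
            c→h: h is gray → back edge
Back edge closes the cycle h → j → f → d → a → c → h; its vertices are {a, c, d, f, h, j}.

a, c, d, f, h, j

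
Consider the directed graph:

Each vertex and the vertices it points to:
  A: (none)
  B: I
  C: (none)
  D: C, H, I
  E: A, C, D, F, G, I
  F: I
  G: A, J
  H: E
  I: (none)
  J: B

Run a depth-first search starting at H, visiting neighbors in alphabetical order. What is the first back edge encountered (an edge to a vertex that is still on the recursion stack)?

D->H

DFS from H (visiting neighbors in alphabetical order); mark gray on enter, black on exit:
H gray
  E gray
    A gray
    A black
    C gray
    C black
    D gray
      D→C: C black — skip
      D→H: H is gray → back edge
First back edge: D → H.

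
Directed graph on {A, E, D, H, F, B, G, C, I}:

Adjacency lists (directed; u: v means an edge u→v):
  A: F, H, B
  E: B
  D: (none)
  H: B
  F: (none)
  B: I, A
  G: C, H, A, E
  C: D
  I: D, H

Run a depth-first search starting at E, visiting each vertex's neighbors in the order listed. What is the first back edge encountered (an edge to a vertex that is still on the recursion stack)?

H→B

DFS from E (visiting each vertex's neighbors in the order listed); mark gray on enter, black on exit:
E gray
  B gray
    I gray
      D gray
      D black
      H gray
        H→B: B is gray → back edge
First back edge: H → B.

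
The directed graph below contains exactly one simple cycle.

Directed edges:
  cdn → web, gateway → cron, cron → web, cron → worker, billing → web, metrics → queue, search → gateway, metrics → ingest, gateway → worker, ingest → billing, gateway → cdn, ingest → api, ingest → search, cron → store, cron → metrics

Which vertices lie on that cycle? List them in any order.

DFS with gray/black marking from ingest:
ingest gray
  billing gray
    web gray
    web black
  billing black
  search gray
    gateway gray
      worker gray
      worker black
      cdn gray
        cdn→web: web black — skip
      cdn black
      cron gray
        cron→worker: worker black — skip
        store gray
        store black
        metrics gray
          metrics→ingest: ingest is gray → back edge
Back edge closes the cycle ingest → search → gateway → cron → metrics → ingest; its vertices are {cron, ingest, search, gateway, metrics}.

cron, ingest, search, gateway, metrics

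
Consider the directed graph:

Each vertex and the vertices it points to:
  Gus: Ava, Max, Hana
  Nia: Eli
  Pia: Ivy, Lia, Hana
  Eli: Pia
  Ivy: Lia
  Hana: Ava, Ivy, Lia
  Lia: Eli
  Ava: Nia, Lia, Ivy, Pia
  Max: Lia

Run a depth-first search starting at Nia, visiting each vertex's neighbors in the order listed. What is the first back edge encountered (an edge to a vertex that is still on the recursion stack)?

DFS from Nia (visiting each vertex's neighbors in the order listed); mark gray on enter, black on exit:
Nia gray
  Eli gray
    Pia gray
      Ivy gray
        Lia gray
          Lia→Eli: Eli is gray → back edge
First back edge: Lia → Eli.

Lia→Eli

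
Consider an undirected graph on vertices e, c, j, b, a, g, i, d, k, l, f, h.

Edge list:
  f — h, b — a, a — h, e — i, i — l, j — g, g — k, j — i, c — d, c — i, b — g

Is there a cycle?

No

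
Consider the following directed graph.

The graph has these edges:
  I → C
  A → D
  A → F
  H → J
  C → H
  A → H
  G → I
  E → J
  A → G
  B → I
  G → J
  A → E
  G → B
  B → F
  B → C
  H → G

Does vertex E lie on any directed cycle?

No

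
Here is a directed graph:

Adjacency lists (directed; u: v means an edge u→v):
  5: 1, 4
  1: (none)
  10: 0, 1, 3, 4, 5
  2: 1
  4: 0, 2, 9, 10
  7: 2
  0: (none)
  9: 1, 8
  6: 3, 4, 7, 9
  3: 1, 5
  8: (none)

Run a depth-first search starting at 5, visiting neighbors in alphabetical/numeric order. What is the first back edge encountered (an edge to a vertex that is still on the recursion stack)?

DFS from 5 (visiting neighbors in alphabetical/numeric order); mark gray on enter, black on exit:
5 gray
  1 gray
  1 black
  4 gray
    0 gray
    0 black
    2 gray
      2→1: 1 black — skip
    2 black
    9 gray
      9→1: 1 black — skip
      8 gray
      8 black
    9 black
    10 gray
      10→0: 0 black — skip
      10→1: 1 black — skip
      3 gray
        3→1: 1 black — skip
        3→5: 5 is gray → back edge
First back edge: 3 → 5.

3→5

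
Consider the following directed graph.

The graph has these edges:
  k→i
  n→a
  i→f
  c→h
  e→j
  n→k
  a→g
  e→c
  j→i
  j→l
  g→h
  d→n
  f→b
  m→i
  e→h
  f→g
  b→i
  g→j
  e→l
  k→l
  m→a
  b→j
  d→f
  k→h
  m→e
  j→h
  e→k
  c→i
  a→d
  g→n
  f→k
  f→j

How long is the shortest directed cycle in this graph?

3

For each vertex v, BFS finds the shortest path from v back to v.
The shortest such closed walk is a → g → n → a, length 3.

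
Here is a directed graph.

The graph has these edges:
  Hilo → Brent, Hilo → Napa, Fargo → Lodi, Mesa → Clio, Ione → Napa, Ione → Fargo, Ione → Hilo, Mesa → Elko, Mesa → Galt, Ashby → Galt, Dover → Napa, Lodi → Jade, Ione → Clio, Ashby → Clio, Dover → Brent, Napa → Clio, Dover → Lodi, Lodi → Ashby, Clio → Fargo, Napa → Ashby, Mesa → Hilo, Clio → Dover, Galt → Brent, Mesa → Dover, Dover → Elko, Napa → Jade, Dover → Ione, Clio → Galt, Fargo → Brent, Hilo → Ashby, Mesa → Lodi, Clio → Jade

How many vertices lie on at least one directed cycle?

A vertex is on a directed cycle iff it belongs to a strongly connected component of size ≥ 2 (or has a self-loop).
The vertices on cycles are {Clio, Hilo, Ione, Lodi, Napa, Ashby, Dover, Fargo} — 8 in total.

8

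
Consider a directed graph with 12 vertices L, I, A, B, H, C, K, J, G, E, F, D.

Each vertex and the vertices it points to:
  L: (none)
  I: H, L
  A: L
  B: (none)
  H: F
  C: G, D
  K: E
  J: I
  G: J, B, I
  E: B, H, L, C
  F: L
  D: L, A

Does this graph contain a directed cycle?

No

DFS with white/gray/black marking, starting from E:
E gray
  B gray
  B black
  H gray
    F gray
      L gray
      L black
    F black
  H black
  E→L: L black — skip
  C gray
    G gray
      J gray
        I gray
          I→H: H black — skip
          I→L: L black — skip
        I black
      J black
      G→B: B black — skip
      G→I: I black — skip
    G black
    D gray
      D→L: L black — skip
      A gray
        A→L: L black — skip
      A black
    D black
  C black
E black
K gray
  K→E: E black — skip
K black
Every edge goes to a white or black vertex — no back edge, so the graph is acyclic.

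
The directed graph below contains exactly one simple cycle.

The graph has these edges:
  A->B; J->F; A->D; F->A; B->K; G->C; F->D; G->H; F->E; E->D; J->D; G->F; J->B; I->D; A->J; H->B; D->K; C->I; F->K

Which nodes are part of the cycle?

A, F, J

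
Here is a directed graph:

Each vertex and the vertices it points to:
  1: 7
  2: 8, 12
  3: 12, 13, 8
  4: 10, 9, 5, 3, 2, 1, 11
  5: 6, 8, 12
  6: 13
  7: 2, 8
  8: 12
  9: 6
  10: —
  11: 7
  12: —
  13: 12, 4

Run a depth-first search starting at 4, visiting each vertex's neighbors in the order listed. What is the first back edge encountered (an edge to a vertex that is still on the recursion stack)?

13→4

DFS from 4 (visiting each vertex's neighbors in the order listed); mark gray on enter, black on exit:
4 gray
  10 gray
  10 black
  9 gray
    6 gray
      13 gray
        12 gray
        12 black
        13→4: 4 is gray → back edge
First back edge: 13 → 4.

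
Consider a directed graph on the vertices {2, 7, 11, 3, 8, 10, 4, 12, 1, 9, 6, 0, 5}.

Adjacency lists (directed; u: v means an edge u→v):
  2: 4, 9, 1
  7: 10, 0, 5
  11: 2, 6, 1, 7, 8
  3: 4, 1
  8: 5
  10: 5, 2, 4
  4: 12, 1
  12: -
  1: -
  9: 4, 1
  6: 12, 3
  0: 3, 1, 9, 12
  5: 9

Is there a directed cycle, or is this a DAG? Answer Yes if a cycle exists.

DFS with white/gray/black marking, starting from 7:
7 gray
  10 gray
    5 gray
      9 gray
        4 gray
          12 gray
          12 black
          1 gray
          1 black
        4 black
        9→1: 1 black — skip
      9 black
    5 black
    2 gray
      2→4: 4 black — skip
      2→9: 9 black — skip
      2→1: 1 black — skip
    2 black
    10→4: 4 black — skip
  10 black
  0 gray
    3 gray
      3→4: 4 black — skip
      3→1: 1 black — skip
    3 black
    0→1: 1 black — skip
    0→9: 9 black — skip
    0→12: 12 black — skip
  0 black
  7→5: 5 black — skip
7 black
11 gray
  11→2: 2 black — skip
  6 gray
    6→12: 12 black — skip
    6→3: 3 black — skip
  6 black
  11→1: 1 black — skip
  11→7: 7 black — skip
  8 gray
    8→5: 5 black — skip
  8 black
11 black
Every edge goes to a white or black vertex — no back edge, so the graph is acyclic.

No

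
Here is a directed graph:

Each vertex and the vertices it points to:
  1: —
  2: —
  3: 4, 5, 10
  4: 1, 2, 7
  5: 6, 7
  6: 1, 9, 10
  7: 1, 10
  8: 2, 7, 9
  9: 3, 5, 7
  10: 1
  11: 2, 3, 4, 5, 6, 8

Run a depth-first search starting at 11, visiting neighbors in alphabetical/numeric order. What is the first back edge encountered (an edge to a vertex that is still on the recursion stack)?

9->3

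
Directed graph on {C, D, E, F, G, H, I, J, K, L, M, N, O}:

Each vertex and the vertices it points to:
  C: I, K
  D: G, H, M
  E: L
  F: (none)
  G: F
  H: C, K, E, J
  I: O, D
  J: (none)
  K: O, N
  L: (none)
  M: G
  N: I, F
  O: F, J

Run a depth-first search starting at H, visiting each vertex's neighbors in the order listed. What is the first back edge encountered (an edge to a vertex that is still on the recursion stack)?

DFS from H (visiting each vertex's neighbors in the order listed); mark gray on enter, black on exit:
H gray
  C gray
    I gray
      O gray
        F gray
        F black
        J gray
        J black
      O black
      D gray
        G gray
          G→F: F black — skip
        G black
        D→H: H is gray → back edge
First back edge: D → H.

D→H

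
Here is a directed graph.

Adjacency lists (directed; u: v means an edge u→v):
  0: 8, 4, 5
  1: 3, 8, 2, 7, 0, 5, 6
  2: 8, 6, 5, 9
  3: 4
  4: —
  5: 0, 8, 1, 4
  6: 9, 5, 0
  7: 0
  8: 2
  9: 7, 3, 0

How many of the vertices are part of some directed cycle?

8

A vertex is on a directed cycle iff it belongs to a strongly connected component of size ≥ 2 (or has a self-loop).
The vertices on cycles are {0, 1, 2, 5, 6, 7, 8, 9} — 8 in total.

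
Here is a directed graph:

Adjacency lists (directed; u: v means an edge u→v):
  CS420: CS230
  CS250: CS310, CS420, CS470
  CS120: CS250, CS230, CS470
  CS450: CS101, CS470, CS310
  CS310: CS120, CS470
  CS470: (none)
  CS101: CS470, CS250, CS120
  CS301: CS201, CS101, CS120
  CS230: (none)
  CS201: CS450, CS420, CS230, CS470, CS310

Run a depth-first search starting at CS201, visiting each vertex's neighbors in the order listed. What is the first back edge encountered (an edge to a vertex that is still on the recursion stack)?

CS120->CS250

DFS from CS201 (visiting each vertex's neighbors in the order listed); mark gray on enter, black on exit:
CS201 gray
  CS450 gray
    CS101 gray
      CS470 gray
      CS470 black
      CS250 gray
        CS310 gray
          CS120 gray
            CS120→CS250: CS250 is gray → back edge
First back edge: CS120 → CS250.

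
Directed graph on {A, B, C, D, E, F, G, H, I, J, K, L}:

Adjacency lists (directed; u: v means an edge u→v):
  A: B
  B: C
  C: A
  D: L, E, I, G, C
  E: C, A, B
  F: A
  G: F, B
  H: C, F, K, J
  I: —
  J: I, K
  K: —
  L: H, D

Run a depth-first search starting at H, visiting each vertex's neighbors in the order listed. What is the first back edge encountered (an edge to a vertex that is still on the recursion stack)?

B->C

DFS from H (visiting each vertex's neighbors in the order listed); mark gray on enter, black on exit:
H gray
  C gray
    A gray
      B gray
        B→C: C is gray → back edge
First back edge: B → C.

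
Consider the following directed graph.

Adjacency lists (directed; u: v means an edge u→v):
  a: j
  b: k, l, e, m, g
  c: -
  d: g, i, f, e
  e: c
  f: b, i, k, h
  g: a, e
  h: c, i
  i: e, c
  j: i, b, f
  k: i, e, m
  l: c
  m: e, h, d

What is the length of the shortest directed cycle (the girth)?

4

For each vertex v, BFS finds the shortest path from v back to v.
The shortest such closed walk is a → j → b → g → a, length 4.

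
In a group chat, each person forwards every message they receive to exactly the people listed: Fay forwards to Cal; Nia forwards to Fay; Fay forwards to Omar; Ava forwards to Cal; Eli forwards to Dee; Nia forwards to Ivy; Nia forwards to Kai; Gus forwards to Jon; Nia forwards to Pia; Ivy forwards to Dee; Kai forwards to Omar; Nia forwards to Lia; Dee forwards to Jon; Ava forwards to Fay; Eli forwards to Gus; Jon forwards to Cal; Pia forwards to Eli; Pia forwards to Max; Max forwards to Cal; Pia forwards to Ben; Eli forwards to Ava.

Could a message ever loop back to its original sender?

No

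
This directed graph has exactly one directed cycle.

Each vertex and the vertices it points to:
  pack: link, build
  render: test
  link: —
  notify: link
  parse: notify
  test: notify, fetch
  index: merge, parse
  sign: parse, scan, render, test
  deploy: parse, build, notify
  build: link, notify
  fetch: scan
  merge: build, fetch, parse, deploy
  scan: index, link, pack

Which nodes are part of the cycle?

DFS with gray/black marking from scan:
scan gray
  index gray
    merge gray
      build gray
        link gray
        link black
        notify gray
          notify→link: link black — skip
        notify black
      build black
      fetch gray
        fetch→scan: scan is gray → back edge
Back edge closes the cycle scan → index → merge → fetch → scan; its vertices are {scan, fetch, index, merge}.

scan, fetch, index, merge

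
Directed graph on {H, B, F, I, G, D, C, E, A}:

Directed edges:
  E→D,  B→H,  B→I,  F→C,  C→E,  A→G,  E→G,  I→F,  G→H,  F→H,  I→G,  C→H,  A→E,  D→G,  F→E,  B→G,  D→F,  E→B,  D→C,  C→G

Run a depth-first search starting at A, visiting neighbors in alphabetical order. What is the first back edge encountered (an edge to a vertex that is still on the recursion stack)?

C→E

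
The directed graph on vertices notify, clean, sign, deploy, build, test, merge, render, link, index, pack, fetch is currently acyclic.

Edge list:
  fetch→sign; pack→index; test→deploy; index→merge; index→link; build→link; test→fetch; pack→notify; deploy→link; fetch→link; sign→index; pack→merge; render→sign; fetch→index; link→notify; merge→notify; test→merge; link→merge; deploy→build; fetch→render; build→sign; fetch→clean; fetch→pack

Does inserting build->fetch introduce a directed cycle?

Adding build→fetch creates a cycle iff fetch can already reach build.
Explore from fetch: no path reaches build. The graph stays acyclic.

No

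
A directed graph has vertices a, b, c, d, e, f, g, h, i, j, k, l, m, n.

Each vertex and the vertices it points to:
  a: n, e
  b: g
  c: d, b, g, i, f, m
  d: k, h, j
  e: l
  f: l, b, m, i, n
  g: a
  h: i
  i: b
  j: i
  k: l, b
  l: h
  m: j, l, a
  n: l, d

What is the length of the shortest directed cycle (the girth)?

For each vertex v, BFS finds the shortest path from v back to v.
The shortest such closed walk is d → k → b → g → a → n → d, length 6.

6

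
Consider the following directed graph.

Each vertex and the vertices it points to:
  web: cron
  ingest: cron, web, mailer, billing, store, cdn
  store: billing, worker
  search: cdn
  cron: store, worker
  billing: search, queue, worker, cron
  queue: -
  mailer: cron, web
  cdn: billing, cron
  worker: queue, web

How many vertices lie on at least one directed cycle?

A vertex is on a directed cycle iff it belongs to a strongly connected component of size ≥ 2 (or has a self-loop).
The vertices on cycles are {cdn, web, cron, store, search, worker, billing} — 7 in total.

7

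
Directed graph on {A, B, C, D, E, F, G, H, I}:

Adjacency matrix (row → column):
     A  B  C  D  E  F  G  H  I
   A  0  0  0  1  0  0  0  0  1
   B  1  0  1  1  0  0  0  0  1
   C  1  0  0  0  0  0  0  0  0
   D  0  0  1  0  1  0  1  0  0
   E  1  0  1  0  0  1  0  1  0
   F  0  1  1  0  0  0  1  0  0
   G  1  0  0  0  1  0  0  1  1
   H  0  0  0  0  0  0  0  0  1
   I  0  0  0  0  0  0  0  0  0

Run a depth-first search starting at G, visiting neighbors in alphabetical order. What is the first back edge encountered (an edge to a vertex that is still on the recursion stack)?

DFS from G (visiting neighbors in alphabetical order); mark gray on enter, black on exit:
G gray
  A gray
    D gray
      C gray
        C→A: A is gray → back edge
First back edge: C → A.

C->A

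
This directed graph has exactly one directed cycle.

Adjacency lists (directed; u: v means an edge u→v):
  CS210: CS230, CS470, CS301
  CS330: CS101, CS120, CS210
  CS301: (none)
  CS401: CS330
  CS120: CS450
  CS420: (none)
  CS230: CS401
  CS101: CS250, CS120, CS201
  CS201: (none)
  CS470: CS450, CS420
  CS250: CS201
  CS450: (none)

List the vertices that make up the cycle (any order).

CS210, CS230, CS330, CS401

DFS with gray/black marking from CS401:
CS401 gray
  CS330 gray
    CS101 gray
      CS250 gray
        CS201 gray
        CS201 black
      CS250 black
      CS120 gray
        CS450 gray
        CS450 black
      CS120 black
      CS101→CS201: CS201 black — skip
    CS101 black
    CS330→CS120: CS120 black — skip
    CS210 gray
      CS230 gray
        CS230→CS401: CS401 is gray → back edge
Back edge closes the cycle CS401 → CS330 → CS210 → CS230 → CS401; its vertices are {CS210, CS230, CS330, CS401}.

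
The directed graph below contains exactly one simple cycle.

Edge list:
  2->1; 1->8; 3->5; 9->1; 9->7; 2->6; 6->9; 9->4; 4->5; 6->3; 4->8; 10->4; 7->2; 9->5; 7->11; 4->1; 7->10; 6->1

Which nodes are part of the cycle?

2, 6, 7, 9

DFS with gray/black marking from 6:
6 gray
  1 gray
    8 gray
    8 black
  1 black
  9 gray
    5 gray
    5 black
    7 gray
      10 gray
        4 gray
          4→1: 1 black — skip
          4→8: 8 black — skip
          4→5: 5 black — skip
        4 black
      10 black
      2 gray
        2→6: 6 is gray → back edge
Back edge closes the cycle 6 → 9 → 7 → 2 → 6; its vertices are {2, 6, 7, 9}.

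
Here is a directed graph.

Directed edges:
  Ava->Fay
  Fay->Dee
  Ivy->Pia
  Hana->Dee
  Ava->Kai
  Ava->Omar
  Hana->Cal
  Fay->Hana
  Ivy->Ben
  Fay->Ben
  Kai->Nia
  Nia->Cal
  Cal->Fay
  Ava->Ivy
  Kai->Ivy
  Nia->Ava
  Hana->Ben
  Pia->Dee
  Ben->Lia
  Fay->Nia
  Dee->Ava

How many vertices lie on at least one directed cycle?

9

A vertex is on a directed cycle iff it belongs to a strongly connected component of size ≥ 2 (or has a self-loop).
The vertices on cycles are {Ava, Cal, Dee, Fay, Ivy, Kai, Nia, Pia, Hana} — 9 in total.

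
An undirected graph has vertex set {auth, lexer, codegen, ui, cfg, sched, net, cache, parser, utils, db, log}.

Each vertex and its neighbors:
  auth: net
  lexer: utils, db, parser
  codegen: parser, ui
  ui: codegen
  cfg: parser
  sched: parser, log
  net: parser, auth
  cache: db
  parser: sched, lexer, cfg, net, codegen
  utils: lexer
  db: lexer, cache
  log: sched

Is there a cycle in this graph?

No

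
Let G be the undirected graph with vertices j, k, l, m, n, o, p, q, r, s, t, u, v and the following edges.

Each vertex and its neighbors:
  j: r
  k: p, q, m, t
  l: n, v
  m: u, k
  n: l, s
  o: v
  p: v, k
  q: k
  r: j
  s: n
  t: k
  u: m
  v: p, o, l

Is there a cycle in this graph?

DFS, tracking each vertex's parent; an edge to a visited non-parent vertex closes a cycle.
Start from n:
visit n (parent –)
  visit l (parent n)
    l–n: parent, skip
    visit v (parent l)
      visit p (parent v)
        p–v: parent, skip
        visit k (parent p)
          k–p: parent, skip
          visit q (parent k)
            q–k: parent, skip
          visit m (parent k)
            visit u (parent m)
              u–m: parent, skip
            m–k: parent, skip
          visit t (parent k)
            t–k: parent, skip
      visit o (parent v)
        o–v: parent, skip
      v–l: parent, skip
  visit s (parent n)
    s–n: parent, skip
visit j (parent –)
  visit r (parent j)
    r–j: parent, skip
No non-parent visited neighbor found — the graph is a forest.

No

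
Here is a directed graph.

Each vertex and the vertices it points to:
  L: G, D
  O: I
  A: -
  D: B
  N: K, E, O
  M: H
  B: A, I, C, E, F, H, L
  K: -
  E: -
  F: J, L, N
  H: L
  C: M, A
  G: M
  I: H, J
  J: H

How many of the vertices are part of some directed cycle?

12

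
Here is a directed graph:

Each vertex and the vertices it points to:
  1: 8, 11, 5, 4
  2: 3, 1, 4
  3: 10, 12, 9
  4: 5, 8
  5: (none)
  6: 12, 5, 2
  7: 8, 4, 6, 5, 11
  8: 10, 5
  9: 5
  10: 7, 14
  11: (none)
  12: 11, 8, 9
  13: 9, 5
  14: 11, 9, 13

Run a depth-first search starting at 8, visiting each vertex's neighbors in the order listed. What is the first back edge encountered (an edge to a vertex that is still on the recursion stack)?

DFS from 8 (visiting each vertex's neighbors in the order listed); mark gray on enter, black on exit:
8 gray
  10 gray
    7 gray
      7→8: 8 is gray → back edge
First back edge: 7 → 8.

7→8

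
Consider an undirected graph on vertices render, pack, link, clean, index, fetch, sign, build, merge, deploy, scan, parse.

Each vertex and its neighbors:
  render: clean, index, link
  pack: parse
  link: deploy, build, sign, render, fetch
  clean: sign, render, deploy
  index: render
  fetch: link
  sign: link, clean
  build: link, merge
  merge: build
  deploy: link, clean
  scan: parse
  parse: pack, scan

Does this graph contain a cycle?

Yes

DFS, tracking each vertex's parent; an edge to a visited non-parent vertex closes a cycle.
Start from merge:
visit merge (parent –)
  visit build (parent merge)
    visit link (parent build)
      visit deploy (parent link)
        deploy–link: parent, skip
        visit clean (parent deploy)
          visit sign (parent clean)
            sign–link: link visited and ≠ parent → cycle
Cycle: link – deploy – clean – sign – link.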